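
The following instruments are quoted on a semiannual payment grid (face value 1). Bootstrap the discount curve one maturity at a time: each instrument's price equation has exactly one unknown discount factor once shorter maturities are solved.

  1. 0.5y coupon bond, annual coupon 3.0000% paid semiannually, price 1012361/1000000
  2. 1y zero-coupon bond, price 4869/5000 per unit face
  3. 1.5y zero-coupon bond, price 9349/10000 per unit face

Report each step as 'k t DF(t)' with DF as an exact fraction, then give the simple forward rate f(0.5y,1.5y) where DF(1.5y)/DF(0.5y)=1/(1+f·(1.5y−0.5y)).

1 1/2 4987/5000
2 1 4869/5000
3 3/2 9349/10000
f(0.5y,1.5y) = ((4987/5000)/(9349/10000) − 1)/(1) = 625/9349 ≈ 6.6852%

step 1 [0.5y] bond c/2=3/200: DF=(1012361/1000000 − 3/200·(0))/(1+3/200) = 4987/5000 ≈ 0.997400
step 2 [1y] zero: DF = P = 4869/5000 ≈ 0.973800
step 3 [1.5y] zero: DF = P = 9349/10000 ≈ 0.934900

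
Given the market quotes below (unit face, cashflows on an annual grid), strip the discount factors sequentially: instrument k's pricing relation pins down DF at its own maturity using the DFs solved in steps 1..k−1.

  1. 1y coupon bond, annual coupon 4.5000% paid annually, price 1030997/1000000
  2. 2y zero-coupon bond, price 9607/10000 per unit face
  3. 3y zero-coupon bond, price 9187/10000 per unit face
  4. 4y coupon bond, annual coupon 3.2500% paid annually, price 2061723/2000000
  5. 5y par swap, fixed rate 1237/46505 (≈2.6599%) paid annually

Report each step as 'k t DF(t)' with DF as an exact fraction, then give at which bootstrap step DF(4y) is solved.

1 1 4933/5000
2 2 9607/10000
3 3 9187/10000
4 4 4541/5000
5 5 8763/10000
DF(4y) is solved at step 4

step 1 [1y] bond c/1=9/200: DF=(1030997/1000000 − 9/200·(0))/(1+9/200) = 4933/5000 ≈ 0.986600
step 2 [2y] zero: DF = P = 9607/10000 ≈ 0.960700
step 3 [3y] zero: DF = P = 9187/10000 ≈ 0.918700
step 4 [4y] bond c/1=13/400: DF=(2061723/2000000 − 13/400·(0.986600+0.960700+0.918700))/(1+13/400) = 4541/5000 ≈ 0.908200
step 5 [5y] swap r/1=1237/46505: DF=(1 − 1237/46505·(0.986600+0.960700+0.918700+0.908200))/(1+1237/46505) = 8763/10000 ≈ 0.876300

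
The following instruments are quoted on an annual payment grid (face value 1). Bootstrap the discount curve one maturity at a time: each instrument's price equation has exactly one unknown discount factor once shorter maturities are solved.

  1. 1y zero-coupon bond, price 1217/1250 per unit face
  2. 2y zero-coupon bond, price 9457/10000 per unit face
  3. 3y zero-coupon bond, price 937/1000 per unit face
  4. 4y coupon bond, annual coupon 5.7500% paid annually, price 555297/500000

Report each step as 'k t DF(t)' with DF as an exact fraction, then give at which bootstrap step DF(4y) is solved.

1 1 1217/1250
2 2 9457/10000
3 3 937/1000
4 4 8949/10000
DF(4y) is solved at step 4

step 1 [1y] zero: DF = P = 1217/1250 ≈ 0.973600
step 2 [2y] zero: DF = P = 9457/10000 ≈ 0.945700
step 3 [3y] zero: DF = P = 937/1000 ≈ 0.937000
step 4 [4y] bond c/1=23/400: DF=(555297/500000 − 23/400·(0.973600+0.945700+0.937000))/(1+23/400) = 8949/10000 ≈ 0.894900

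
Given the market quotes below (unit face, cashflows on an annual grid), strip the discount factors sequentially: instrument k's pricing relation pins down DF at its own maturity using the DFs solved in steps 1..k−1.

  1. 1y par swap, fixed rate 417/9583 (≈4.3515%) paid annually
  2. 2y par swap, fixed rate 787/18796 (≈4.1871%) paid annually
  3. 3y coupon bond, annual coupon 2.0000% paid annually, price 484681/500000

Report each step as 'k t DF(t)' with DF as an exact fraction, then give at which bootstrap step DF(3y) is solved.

1 1 9583/10000
2 2 9213/10000
3 3 1827/2000
DF(3y) is solved at step 3

step 1 [1y] swap r/1=417/9583: DF=(1 − 417/9583·(0))/(1+417/9583) = 9583/10000 ≈ 0.958300
step 2 [2y] swap r/1=787/18796: DF=(1 − 787/18796·(0.958300))/(1+787/18796) = 9213/10000 ≈ 0.921300
step 3 [3y] bond c/1=1/50: DF=(484681/500000 − 1/50·(0.958300+0.921300))/(1+1/50) = 1827/2000 ≈ 0.913500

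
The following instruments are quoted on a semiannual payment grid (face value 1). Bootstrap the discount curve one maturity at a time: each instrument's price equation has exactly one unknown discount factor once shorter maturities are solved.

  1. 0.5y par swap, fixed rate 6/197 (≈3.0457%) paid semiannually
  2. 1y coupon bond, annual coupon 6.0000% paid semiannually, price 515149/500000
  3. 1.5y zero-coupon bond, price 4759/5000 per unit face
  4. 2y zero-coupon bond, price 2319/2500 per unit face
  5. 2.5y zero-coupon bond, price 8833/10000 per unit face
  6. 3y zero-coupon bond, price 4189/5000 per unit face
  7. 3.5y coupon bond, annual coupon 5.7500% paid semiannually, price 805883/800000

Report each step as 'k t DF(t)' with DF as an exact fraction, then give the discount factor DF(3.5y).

step 1 [0.5y] swap r/2=3/197: DF=(1 − 3/197·(0))/(1+3/197) = 197/200 ≈ 0.985000
step 2 [1y] bond c/2=3/100: DF=(515149/500000 − 3/100·(0.985000))/(1+3/100) = 2429/2500 ≈ 0.971600
step 3 [1.5y] zero: DF = P = 4759/5000 ≈ 0.951800
step 4 [2y] zero: DF = P = 2319/2500 ≈ 0.927600
step 5 [2.5y] zero: DF = P = 8833/10000 ≈ 0.883300
step 6 [3y] zero: DF = P = 4189/5000 ≈ 0.837800
step 7 [3.5y] bond c/2=23/800: DF=(805883/800000 − 23/800·(0.985000+0.971600+0.951800+0.927600+0.883300+0.837800))/(1+23/800) = 8239/10000 ≈ 0.823900

1 1/2 197/200
2 1 2429/2500
3 3/2 4759/5000
4 2 2319/2500
5 5/2 8833/10000
6 3 4189/5000
7 7/2 8239/10000
DF(3.5y) = 8239/10000 ≈ 0.823900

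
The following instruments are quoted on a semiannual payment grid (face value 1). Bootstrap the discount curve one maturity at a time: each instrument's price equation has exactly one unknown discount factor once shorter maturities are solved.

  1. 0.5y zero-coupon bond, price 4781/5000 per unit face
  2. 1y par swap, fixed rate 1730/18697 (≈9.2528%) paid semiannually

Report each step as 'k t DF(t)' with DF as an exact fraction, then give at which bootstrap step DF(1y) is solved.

1 1/2 4781/5000
2 1 1827/2000
DF(1y) is solved at step 2

step 1 [0.5y] zero: DF = P = 4781/5000 ≈ 0.956200
step 2 [1y] swap r/2=865/18697: DF=(1 − 865/18697·(0.956200))/(1+865/18697) = 1827/2000 ≈ 0.913500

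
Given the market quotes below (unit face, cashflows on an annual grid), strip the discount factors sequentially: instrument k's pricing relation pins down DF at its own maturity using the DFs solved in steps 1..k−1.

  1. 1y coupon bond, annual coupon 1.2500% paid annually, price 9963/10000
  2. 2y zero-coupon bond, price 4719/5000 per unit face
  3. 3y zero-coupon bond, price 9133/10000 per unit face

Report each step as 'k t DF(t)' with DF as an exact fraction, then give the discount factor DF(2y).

1 1 123/125
2 2 4719/5000
3 3 9133/10000
DF(2y) = 4719/5000 ≈ 0.943800

step 1 [1y] bond c/1=1/80: DF=(9963/10000 − 1/80·(0))/(1+1/80) = 123/125 ≈ 0.984000
step 2 [2y] zero: DF = P = 4719/5000 ≈ 0.943800
step 3 [3y] zero: DF = P = 9133/10000 ≈ 0.913300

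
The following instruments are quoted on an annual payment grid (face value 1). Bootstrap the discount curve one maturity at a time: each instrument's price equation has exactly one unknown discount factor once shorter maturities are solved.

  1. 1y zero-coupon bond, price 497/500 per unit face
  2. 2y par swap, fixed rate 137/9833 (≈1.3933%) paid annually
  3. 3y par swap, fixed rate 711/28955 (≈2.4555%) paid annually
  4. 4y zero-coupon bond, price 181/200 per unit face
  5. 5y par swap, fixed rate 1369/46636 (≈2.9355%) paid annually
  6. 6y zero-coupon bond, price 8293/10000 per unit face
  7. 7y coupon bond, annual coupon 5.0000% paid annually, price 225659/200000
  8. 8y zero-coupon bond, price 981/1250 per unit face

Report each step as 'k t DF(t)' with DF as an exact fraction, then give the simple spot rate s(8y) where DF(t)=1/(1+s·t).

step 1 [1y] zero: DF = P = 497/500 ≈ 0.994000
step 2 [2y] swap r/1=137/9833: DF=(1 − 137/9833·(0.994000))/(1+137/9833) = 4863/5000 ≈ 0.972600
step 3 [3y] swap r/1=711/28955: DF=(1 − 711/28955·(0.994000+0.972600))/(1+711/28955) = 9289/10000 ≈ 0.928900
step 4 [4y] zero: DF = P = 181/200 ≈ 0.905000
step 5 [5y] swap r/1=1369/46636: DF=(1 − 1369/46636·(0.994000+0.972600+0.928900+0.905000))/(1+1369/46636) = 8631/10000 ≈ 0.863100
step 6 [6y] zero: DF = P = 8293/10000 ≈ 0.829300
step 7 [7y] bond c/1=1/20: DF=(225659/200000 − 1/20·(0.994000+0.972600+0.928900+0.905000+0.863100+0.829300))/(1+1/20) = 813/1000 ≈ 0.813000
step 8 [8y] zero: DF = P = 981/1250 ≈ 0.784800

1 1 497/500
2 2 4863/5000
3 3 9289/10000
4 4 181/200
5 5 8631/10000
6 6 8293/10000
7 7 813/1000
8 8 981/1250
s(8y) = (1/(981/1250) − 1)/(8) = 269/7848 ≈ 3.4276%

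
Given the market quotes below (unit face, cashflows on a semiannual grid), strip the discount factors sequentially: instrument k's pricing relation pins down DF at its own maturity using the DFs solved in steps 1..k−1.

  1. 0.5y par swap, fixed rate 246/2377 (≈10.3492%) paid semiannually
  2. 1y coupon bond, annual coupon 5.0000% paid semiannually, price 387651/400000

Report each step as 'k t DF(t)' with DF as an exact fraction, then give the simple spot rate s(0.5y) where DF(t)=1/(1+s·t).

1 1/2 2377/2500
2 1 9223/10000
s(0.5y) = (1/(2377/2500) − 1)/(1/2) = 246/2377 ≈ 10.3492%

step 1 [0.5y] swap r/2=123/2377: DF=(1 − 123/2377·(0))/(1+123/2377) = 2377/2500 ≈ 0.950800
step 2 [1y] bond c/2=1/40: DF=(387651/400000 − 1/40·(0.950800))/(1+1/40) = 9223/10000 ≈ 0.922300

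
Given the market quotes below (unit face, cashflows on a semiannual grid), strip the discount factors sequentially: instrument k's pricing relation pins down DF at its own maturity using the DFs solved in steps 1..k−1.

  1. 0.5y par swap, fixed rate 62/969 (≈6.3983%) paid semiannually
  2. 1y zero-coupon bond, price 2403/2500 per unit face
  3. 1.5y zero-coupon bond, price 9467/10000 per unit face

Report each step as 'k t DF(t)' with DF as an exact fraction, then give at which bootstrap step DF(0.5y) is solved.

step 1 [0.5y] swap r/2=31/969: DF=(1 − 31/969·(0))/(1+31/969) = 969/1000 ≈ 0.969000
step 2 [1y] zero: DF = P = 2403/2500 ≈ 0.961200
step 3 [1.5y] zero: DF = P = 9467/10000 ≈ 0.946700

1 1/2 969/1000
2 1 2403/2500
3 3/2 9467/10000
DF(0.5y) is solved at step 1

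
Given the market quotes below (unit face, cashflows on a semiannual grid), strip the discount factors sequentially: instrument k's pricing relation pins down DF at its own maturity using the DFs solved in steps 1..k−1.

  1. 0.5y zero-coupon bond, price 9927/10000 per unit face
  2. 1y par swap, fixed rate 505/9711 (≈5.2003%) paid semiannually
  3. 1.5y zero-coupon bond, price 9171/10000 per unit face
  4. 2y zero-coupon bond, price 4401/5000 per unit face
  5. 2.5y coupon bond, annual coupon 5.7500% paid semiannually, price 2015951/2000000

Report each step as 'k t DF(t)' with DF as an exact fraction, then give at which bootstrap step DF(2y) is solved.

1 1/2 9927/10000
2 1 1899/2000
3 3/2 9171/10000
4 2 4401/5000
5 5/2 8753/10000
DF(2y) is solved at step 4

step 1 [0.5y] zero: DF = P = 9927/10000 ≈ 0.992700
step 2 [1y] swap r/2=505/19422: DF=(1 − 505/19422·(0.992700))/(1+505/19422) = 1899/2000 ≈ 0.949500
step 3 [1.5y] zero: DF = P = 9171/10000 ≈ 0.917100
step 4 [2y] zero: DF = P = 4401/5000 ≈ 0.880200
step 5 [2.5y] bond c/2=23/800: DF=(2015951/2000000 − 23/800·(0.992700+0.949500+0.917100+0.880200))/(1+23/800) = 8753/10000 ≈ 0.875300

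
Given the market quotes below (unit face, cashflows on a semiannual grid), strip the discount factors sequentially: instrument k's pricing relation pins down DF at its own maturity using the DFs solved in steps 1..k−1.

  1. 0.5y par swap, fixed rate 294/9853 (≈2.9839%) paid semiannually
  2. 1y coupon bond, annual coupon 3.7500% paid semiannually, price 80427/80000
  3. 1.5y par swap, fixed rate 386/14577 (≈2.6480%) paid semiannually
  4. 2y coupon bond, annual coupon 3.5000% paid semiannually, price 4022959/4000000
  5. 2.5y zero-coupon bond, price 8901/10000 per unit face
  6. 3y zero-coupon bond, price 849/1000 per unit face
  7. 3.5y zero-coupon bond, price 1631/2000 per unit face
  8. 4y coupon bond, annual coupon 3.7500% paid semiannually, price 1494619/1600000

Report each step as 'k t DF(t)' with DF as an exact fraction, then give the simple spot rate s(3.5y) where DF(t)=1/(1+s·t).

1 1/2 9853/10000
2 1 9687/10000
3 3/2 4807/5000
4 2 9383/10000
5 5/2 8901/10000
6 3 849/1000
7 7/2 1631/2000
8 4 799/1000
s(3.5y) = (1/(1631/2000) − 1)/(7/2) = 738/11417 ≈ 6.4640%

step 1 [0.5y] swap r/2=147/9853: DF=(1 − 147/9853·(0))/(1+147/9853) = 9853/10000 ≈ 0.985300
step 2 [1y] bond c/2=3/160: DF=(80427/80000 − 3/160·(0.985300))/(1+3/160) = 9687/10000 ≈ 0.968700
step 3 [1.5y] swap r/2=193/14577: DF=(1 − 193/14577·(0.985300+0.968700))/(1+193/14577) = 4807/5000 ≈ 0.961400
step 4 [2y] bond c/2=7/400: DF=(4022959/4000000 − 7/400·(0.985300+0.968700+0.961400))/(1+7/400) = 9383/10000 ≈ 0.938300
step 5 [2.5y] zero: DF = P = 8901/10000 ≈ 0.890100
step 6 [3y] zero: DF = P = 849/1000 ≈ 0.849000
step 7 [3.5y] zero: DF = P = 1631/2000 ≈ 0.815500
step 8 [4y] bond c/2=3/160: DF=(1494619/1600000 − 3/160·(0.985300+0.968700+0.961400+0.938300+0.890100+0.849000+0.815500))/(1+3/160) = 799/1000 ≈ 0.799000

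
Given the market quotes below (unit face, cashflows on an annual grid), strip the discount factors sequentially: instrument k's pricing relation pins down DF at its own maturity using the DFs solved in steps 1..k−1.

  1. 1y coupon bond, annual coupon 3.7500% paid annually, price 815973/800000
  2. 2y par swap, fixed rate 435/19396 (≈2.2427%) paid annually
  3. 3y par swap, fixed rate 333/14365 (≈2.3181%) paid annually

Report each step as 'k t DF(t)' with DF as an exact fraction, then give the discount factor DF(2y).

1 1 9831/10000
2 2 1913/2000
3 3 4667/5000
DF(2y) = 1913/2000 ≈ 0.956500

step 1 [1y] bond c/1=3/80: DF=(815973/800000 − 3/80·(0))/(1+3/80) = 9831/10000 ≈ 0.983100
step 2 [2y] swap r/1=435/19396: DF=(1 − 435/19396·(0.983100))/(1+435/19396) = 1913/2000 ≈ 0.956500
step 3 [3y] swap r/1=333/14365: DF=(1 − 333/14365·(0.983100+0.956500))/(1+333/14365) = 4667/5000 ≈ 0.933400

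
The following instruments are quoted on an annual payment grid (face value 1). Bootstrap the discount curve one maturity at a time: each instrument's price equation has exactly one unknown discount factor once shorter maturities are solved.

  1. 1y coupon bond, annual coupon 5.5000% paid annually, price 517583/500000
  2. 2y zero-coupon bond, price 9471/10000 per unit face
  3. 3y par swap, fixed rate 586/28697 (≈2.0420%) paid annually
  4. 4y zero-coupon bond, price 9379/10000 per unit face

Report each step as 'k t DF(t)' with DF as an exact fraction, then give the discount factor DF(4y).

1 1 2453/2500
2 2 9471/10000
3 3 4707/5000
4 4 9379/10000
DF(4y) = 9379/10000 ≈ 0.937900

step 1 [1y] bond c/1=11/200: DF=(517583/500000 − 11/200·(0))/(1+11/200) = 2453/2500 ≈ 0.981200
step 2 [2y] zero: DF = P = 9471/10000 ≈ 0.947100
step 3 [3y] swap r/1=586/28697: DF=(1 − 586/28697·(0.981200+0.947100))/(1+586/28697) = 4707/5000 ≈ 0.941400
step 4 [4y] zero: DF = P = 9379/10000 ≈ 0.937900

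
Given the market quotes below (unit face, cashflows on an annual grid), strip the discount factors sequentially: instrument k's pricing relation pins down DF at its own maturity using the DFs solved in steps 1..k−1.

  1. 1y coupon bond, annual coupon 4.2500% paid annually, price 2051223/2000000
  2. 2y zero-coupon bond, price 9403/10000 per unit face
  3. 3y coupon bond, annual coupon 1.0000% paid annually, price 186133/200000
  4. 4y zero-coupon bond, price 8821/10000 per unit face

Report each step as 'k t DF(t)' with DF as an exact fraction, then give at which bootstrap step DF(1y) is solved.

step 1 [1y] bond c/1=17/400: DF=(2051223/2000000 − 17/400·(0))/(1+17/400) = 4919/5000 ≈ 0.983800
step 2 [2y] zero: DF = P = 9403/10000 ≈ 0.940300
step 3 [3y] bond c/1=1/100: DF=(186133/200000 − 1/100·(0.983800+0.940300))/(1+1/100) = 564/625 ≈ 0.902400
step 4 [4y] zero: DF = P = 8821/10000 ≈ 0.882100

1 1 4919/5000
2 2 9403/10000
3 3 564/625
4 4 8821/10000
DF(1y) is solved at step 1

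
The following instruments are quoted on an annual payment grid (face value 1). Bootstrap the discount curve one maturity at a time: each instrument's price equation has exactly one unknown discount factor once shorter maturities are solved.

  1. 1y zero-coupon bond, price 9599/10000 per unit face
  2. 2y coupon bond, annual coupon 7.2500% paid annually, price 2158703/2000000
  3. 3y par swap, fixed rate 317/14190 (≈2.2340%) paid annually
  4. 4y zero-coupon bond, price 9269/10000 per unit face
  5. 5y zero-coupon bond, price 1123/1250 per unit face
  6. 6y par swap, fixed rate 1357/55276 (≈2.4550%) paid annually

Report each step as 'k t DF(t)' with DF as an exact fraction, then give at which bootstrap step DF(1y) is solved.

step 1 [1y] zero: DF = P = 9599/10000 ≈ 0.959900
step 2 [2y] bond c/1=29/400: DF=(2158703/2000000 − 29/400·(0.959900))/(1+29/400) = 1883/2000 ≈ 0.941500
step 3 [3y] swap r/1=317/14190: DF=(1 − 317/14190·(0.959900+0.941500))/(1+317/14190) = 4683/5000 ≈ 0.936600
step 4 [4y] zero: DF = P = 9269/10000 ≈ 0.926900
step 5 [5y] zero: DF = P = 1123/1250 ≈ 0.898400
step 6 [6y] swap r/1=1357/55276: DF=(1 − 1357/55276·(0.959900+0.941500+0.936600+0.926900+0.898400))/(1+1357/55276) = 8643/10000 ≈ 0.864300

1 1 9599/10000
2 2 1883/2000
3 3 4683/5000
4 4 9269/10000
5 5 1123/1250
6 6 8643/10000
DF(1y) is solved at step 1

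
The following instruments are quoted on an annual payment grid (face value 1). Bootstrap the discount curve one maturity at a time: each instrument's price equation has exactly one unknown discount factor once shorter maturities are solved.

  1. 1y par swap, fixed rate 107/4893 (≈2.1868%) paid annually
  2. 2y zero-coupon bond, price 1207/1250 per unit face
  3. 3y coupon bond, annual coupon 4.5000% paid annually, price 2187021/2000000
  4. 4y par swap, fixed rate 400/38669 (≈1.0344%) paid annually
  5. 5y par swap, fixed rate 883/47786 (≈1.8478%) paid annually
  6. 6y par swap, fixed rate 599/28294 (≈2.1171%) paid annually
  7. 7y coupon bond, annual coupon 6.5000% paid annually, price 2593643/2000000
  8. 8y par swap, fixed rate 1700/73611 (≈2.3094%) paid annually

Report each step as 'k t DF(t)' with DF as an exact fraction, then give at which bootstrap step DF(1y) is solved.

step 1 [1y] swap r/1=107/4893: DF=(1 − 107/4893·(0))/(1+107/4893) = 4893/5000 ≈ 0.978600
step 2 [2y] zero: DF = P = 1207/1250 ≈ 0.965600
step 3 [3y] bond c/1=9/200: DF=(2187021/2000000 − 9/200·(0.978600+0.965600))/(1+9/200) = 9627/10000 ≈ 0.962700
step 4 [4y] swap r/1=400/38669: DF=(1 − 400/38669·(0.978600+0.965600+0.962700))/(1+400/38669) = 24/25 ≈ 0.960000
step 5 [5y] swap r/1=883/47786: DF=(1 − 883/47786·(0.978600+0.965600+0.962700+0.960000))/(1+883/47786) = 9117/10000 ≈ 0.911700
step 6 [6y] swap r/1=599/28294: DF=(1 − 599/28294·(0.978600+0.965600+0.962700+0.960000+0.911700))/(1+599/28294) = 4401/5000 ≈ 0.880200
step 7 [7y] bond c/1=13/200: DF=(2593643/2000000 − 13/200·(0.978600+0.965600+0.962700+0.960000+0.911700+0.880200))/(1+13/200) = 8723/10000 ≈ 0.872300
step 8 [8y] swap r/1=1700/73611: DF=(1 − 1700/73611·(0.978600+0.965600+0.962700+0.960000+0.911700+0.880200+0.872300))/(1+1700/73611) = 83/100 ≈ 0.830000

1 1 4893/5000
2 2 1207/1250
3 3 9627/10000
4 4 24/25
5 5 9117/10000
6 6 4401/5000
7 7 8723/10000
8 8 83/100
DF(1y) is solved at step 1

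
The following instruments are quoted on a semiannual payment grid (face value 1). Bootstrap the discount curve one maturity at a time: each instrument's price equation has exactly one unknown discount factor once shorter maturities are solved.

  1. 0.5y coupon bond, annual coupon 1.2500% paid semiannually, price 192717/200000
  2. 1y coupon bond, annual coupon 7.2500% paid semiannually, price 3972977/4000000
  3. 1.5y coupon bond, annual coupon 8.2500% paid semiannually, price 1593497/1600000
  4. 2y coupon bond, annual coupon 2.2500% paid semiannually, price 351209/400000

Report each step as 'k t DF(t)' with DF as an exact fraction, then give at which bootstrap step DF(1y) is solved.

1 1/2 1197/1250
2 1 37/40
3 3/2 8819/10000
4 2 67/80
DF(1y) is solved at step 2

step 1 [0.5y] bond c/2=1/160: DF=(192717/200000 − 1/160·(0))/(1+1/160) = 1197/1250 ≈ 0.957600
step 2 [1y] bond c/2=29/800: DF=(3972977/4000000 − 29/800·(0.957600))/(1+29/800) = 37/40 ≈ 0.925000
step 3 [1.5y] bond c/2=33/800: DF=(1593497/1600000 − 33/800·(0.957600+0.925000))/(1+33/800) = 8819/10000 ≈ 0.881900
step 4 [2y] bond c/2=9/800: DF=(351209/400000 − 9/800·(0.957600+0.925000+0.881900))/(1+9/800) = 67/80 ≈ 0.837500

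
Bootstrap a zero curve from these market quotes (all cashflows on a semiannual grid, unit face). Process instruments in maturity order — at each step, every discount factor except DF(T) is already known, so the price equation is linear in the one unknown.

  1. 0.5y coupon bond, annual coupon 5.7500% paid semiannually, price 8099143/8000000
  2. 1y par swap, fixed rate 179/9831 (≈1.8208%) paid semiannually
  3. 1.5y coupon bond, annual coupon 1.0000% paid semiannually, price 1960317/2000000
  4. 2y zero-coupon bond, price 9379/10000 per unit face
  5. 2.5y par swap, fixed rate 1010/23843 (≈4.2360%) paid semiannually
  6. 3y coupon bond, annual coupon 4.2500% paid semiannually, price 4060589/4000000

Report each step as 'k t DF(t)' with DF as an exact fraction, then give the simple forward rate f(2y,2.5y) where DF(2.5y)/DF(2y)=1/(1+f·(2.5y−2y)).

step 1 [0.5y] bond c/2=23/800: DF=(8099143/8000000 − 23/800·(0))/(1+23/800) = 9841/10000 ≈ 0.984100
step 2 [1y] swap r/2=179/19662: DF=(1 − 179/19662·(0.984100))/(1+179/19662) = 9821/10000 ≈ 0.982100
step 3 [1.5y] bond c/2=1/200: DF=(1960317/2000000 − 1/200·(0.984100+0.982100))/(1+1/200) = 1931/2000 ≈ 0.965500
step 4 [2y] zero: DF = P = 9379/10000 ≈ 0.937900
step 5 [2.5y] swap r/2=505/23843: DF=(1 − 505/23843·(0.984100+0.982100+0.965500+0.937900))/(1+505/23843) = 899/1000 ≈ 0.899000
step 6 [3y] bond c/2=17/800: DF=(4060589/4000000 − 17/800·(0.984100+0.982100+0.965500+0.937900+0.899000))/(1+17/800) = 2237/2500 ≈ 0.894800

1 1/2 9841/10000
2 1 9821/10000
3 3/2 1931/2000
4 2 9379/10000
5 5/2 899/1000
6 3 2237/2500
f(2y,2.5y) = ((9379/10000)/(899/1000) − 1)/(1/2) = 389/4495 ≈ 8.6541%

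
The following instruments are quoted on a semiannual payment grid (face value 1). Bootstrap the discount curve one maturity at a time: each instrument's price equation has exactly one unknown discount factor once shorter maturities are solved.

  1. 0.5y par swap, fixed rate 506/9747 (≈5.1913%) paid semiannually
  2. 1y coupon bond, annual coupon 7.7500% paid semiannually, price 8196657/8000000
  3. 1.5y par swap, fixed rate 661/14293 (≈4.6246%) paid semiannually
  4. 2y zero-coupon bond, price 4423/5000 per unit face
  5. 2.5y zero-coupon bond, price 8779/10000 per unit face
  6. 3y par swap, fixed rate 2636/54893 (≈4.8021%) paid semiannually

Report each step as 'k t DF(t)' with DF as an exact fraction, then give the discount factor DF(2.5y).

1 1/2 9747/10000
2 1 19/20
3 3/2 9339/10000
4 2 4423/5000
5 5/2 8779/10000
6 3 4341/5000
DF(2.5y) = 8779/10000 ≈ 0.877900

step 1 [0.5y] swap r/2=253/9747: DF=(1 − 253/9747·(0))/(1+253/9747) = 9747/10000 ≈ 0.974700
step 2 [1y] bond c/2=31/800: DF=(8196657/8000000 − 31/800·(0.974700))/(1+31/800) = 19/20 ≈ 0.950000
step 3 [1.5y] swap r/2=661/28586: DF=(1 − 661/28586·(0.974700+0.950000))/(1+661/28586) = 9339/10000 ≈ 0.933900
step 4 [2y] zero: DF = P = 4423/5000 ≈ 0.884600
step 5 [2.5y] zero: DF = P = 8779/10000 ≈ 0.877900
step 6 [3y] swap r/2=1318/54893: DF=(1 − 1318/54893·(0.974700+0.950000+0.933900+0.884600+0.877900))/(1+1318/54893) = 4341/5000 ≈ 0.868200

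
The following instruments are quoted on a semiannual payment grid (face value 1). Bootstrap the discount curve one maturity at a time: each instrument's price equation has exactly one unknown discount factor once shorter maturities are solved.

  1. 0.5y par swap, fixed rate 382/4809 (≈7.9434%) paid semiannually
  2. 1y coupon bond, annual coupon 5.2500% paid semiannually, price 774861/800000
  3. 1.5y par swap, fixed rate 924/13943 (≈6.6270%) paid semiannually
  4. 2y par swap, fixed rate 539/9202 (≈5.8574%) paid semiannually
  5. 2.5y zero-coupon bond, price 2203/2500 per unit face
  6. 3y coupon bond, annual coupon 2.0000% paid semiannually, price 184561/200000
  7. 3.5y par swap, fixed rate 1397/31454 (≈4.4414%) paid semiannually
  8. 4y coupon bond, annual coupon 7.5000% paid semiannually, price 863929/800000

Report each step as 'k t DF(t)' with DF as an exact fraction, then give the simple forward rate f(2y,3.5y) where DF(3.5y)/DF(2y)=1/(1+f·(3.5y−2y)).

step 1 [0.5y] swap r/2=191/4809: DF=(1 − 191/4809·(0))/(1+191/4809) = 4809/5000 ≈ 0.961800
step 2 [1y] bond c/2=21/800: DF=(774861/800000 − 21/800·(0.961800))/(1+21/800) = 1149/1250 ≈ 0.919200
step 3 [1.5y] swap r/2=462/13943: DF=(1 − 462/13943·(0.961800+0.919200))/(1+462/13943) = 2269/2500 ≈ 0.907600
step 4 [2y] swap r/2=539/18404: DF=(1 − 539/18404·(0.961800+0.919200+0.907600))/(1+539/18404) = 4461/5000 ≈ 0.892200
step 5 [2.5y] zero: DF = P = 2203/2500 ≈ 0.881200
step 6 [3y] bond c/2=1/100: DF=(184561/200000 − 1/100·(0.961800+0.919200+0.907600+0.892200+0.881200))/(1+1/100) = 1737/2000 ≈ 0.868500
step 7 [3.5y] swap r/2=1397/62908: DF=(1 − 1397/62908·(0.961800+0.919200+0.907600+0.892200+0.881200+0.868500))/(1+1397/62908) = 8603/10000 ≈ 0.860300
step 8 [4y] bond c/2=3/80: DF=(863929/800000 − 3/80·(0.961800+0.919200+0.907600+0.892200+0.881200+0.868500+0.860300))/(1+3/80) = 1627/2000 ≈ 0.813500

1 1/2 4809/5000
2 1 1149/1250
3 3/2 2269/2500
4 2 4461/5000
5 5/2 2203/2500
6 3 1737/2000
7 7/2 8603/10000
8 4 1627/2000
f(2y,3.5y) = ((4461/5000)/(8603/10000) − 1)/(3/2) = 638/25809 ≈ 2.4720%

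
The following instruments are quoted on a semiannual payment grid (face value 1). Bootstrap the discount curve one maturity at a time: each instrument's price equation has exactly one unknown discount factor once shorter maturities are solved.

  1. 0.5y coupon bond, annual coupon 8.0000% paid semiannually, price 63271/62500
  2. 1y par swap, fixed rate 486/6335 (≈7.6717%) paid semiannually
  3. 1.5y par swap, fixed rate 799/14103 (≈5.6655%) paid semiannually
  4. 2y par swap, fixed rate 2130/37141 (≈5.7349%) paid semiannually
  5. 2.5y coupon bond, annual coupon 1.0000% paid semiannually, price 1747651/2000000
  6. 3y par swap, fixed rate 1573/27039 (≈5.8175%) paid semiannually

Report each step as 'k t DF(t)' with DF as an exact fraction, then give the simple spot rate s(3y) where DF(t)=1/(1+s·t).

step 1 [0.5y] bond c/2=1/25: DF=(63271/62500 − 1/25·(0))/(1+1/25) = 4867/5000 ≈ 0.973400
step 2 [1y] swap r/2=243/6335: DF=(1 − 243/6335·(0.973400))/(1+243/6335) = 9271/10000 ≈ 0.927100
step 3 [1.5y] swap r/2=799/28206: DF=(1 − 799/28206·(0.973400+0.927100))/(1+799/28206) = 9201/10000 ≈ 0.920100
step 4 [2y] swap r/2=1065/37141: DF=(1 − 1065/37141·(0.973400+0.927100+0.920100))/(1+1065/37141) = 1787/2000 ≈ 0.893500
step 5 [2.5y] bond c/2=1/200: DF=(1747651/2000000 − 1/200·(0.973400+0.927100+0.920100+0.893500))/(1+1/200) = 851/1000 ≈ 0.851000
step 6 [3y] swap r/2=1573/54078: DF=(1 − 1573/54078·(0.973400+0.927100+0.920100+0.893500+0.851000))/(1+1573/54078) = 8427/10000 ≈ 0.842700

1 1/2 4867/5000
2 1 9271/10000
3 3/2 9201/10000
4 2 1787/2000
5 5/2 851/1000
6 3 8427/10000
s(3y) = (1/(8427/10000) − 1)/(3) = 1573/25281 ≈ 6.2221%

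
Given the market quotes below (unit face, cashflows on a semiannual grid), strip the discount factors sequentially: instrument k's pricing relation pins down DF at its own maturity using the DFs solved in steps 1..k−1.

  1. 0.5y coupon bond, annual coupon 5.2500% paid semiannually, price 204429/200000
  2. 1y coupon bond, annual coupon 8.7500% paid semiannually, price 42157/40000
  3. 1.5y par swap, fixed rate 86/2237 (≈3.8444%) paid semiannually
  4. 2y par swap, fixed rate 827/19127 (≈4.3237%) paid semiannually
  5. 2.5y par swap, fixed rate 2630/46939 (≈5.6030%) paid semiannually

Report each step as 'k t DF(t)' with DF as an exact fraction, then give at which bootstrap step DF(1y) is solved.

step 1 [0.5y] bond c/2=21/800: DF=(204429/200000 − 21/800·(0))/(1+21/800) = 249/250 ≈ 0.996000
step 2 [1y] bond c/2=7/160: DF=(42157/40000 − 7/160·(0.996000))/(1+7/160) = 121/125 ≈ 0.968000
step 3 [1.5y] swap r/2=43/2237: DF=(1 − 43/2237·(0.996000+0.968000))/(1+43/2237) = 9441/10000 ≈ 0.944100
step 4 [2y] swap r/2=827/38254: DF=(1 − 827/38254·(0.996000+0.968000+0.944100))/(1+827/38254) = 9173/10000 ≈ 0.917300
step 5 [2.5y] swap r/2=1315/46939: DF=(1 − 1315/46939·(0.996000+0.968000+0.944100+0.917300))/(1+1315/46939) = 1737/2000 ≈ 0.868500

1 1/2 249/250
2 1 121/125
3 3/2 9441/10000
4 2 9173/10000
5 5/2 1737/2000
DF(1y) is solved at step 2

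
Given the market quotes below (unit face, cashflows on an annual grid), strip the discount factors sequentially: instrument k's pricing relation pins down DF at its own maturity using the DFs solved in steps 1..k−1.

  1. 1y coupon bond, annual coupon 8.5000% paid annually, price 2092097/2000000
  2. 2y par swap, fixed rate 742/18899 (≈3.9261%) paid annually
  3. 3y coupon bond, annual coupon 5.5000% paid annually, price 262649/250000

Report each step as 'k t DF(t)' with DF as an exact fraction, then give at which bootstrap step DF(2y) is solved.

step 1 [1y] bond c/1=17/200: DF=(2092097/2000000 − 17/200·(0))/(1+17/200) = 9641/10000 ≈ 0.964100
step 2 [2y] swap r/1=742/18899: DF=(1 − 742/18899·(0.964100))/(1+742/18899) = 4629/5000 ≈ 0.925800
step 3 [3y] bond c/1=11/200: DF=(262649/250000 − 11/200·(0.964100+0.925800))/(1+11/200) = 8973/10000 ≈ 0.897300

1 1 9641/10000
2 2 4629/5000
3 3 8973/10000
DF(2y) is solved at step 2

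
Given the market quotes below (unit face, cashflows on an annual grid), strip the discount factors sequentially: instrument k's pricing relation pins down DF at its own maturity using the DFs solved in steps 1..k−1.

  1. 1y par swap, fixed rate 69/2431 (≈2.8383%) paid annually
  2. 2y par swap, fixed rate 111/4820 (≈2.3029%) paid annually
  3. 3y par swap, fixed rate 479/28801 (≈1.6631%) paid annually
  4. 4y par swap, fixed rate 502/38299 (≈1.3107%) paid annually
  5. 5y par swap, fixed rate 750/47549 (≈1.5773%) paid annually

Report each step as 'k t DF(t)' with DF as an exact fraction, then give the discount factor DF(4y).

step 1 [1y] swap r/1=69/2431: DF=(1 − 69/2431·(0))/(1+69/2431) = 2431/2500 ≈ 0.972400
step 2 [2y] swap r/1=111/4820: DF=(1 − 111/4820·(0.972400))/(1+111/4820) = 2389/2500 ≈ 0.955600
step 3 [3y] swap r/1=479/28801: DF=(1 − 479/28801·(0.972400+0.955600))/(1+479/28801) = 9521/10000 ≈ 0.952100
step 4 [4y] swap r/1=502/38299: DF=(1 − 502/38299·(0.972400+0.955600+0.952100))/(1+502/38299) = 4749/5000 ≈ 0.949800
step 5 [5y] swap r/1=750/47549: DF=(1 − 750/47549·(0.972400+0.955600+0.952100+0.949800))/(1+750/47549) = 37/40 ≈ 0.925000

1 1 2431/2500
2 2 2389/2500
3 3 9521/10000
4 4 4749/5000
5 5 37/40
DF(4y) = 4749/5000 ≈ 0.949800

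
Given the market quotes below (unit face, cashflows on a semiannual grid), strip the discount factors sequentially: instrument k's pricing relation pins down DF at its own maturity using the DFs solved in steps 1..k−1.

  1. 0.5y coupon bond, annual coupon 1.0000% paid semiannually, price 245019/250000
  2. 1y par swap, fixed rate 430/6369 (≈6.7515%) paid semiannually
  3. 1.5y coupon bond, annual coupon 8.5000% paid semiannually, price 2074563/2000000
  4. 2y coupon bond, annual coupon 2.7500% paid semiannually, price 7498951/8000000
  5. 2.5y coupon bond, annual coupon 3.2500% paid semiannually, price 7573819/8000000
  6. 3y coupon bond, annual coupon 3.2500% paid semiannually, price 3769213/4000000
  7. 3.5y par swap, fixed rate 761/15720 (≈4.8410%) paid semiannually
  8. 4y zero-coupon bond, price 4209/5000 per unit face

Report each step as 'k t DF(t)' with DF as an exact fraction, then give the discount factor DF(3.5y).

step 1 [0.5y] bond c/2=1/200: DF=(245019/250000 − 1/200·(0))/(1+1/200) = 1219/1250 ≈ 0.975200
step 2 [1y] swap r/2=215/6369: DF=(1 − 215/6369·(0.975200))/(1+215/6369) = 1871/2000 ≈ 0.935500
step 3 [1.5y] bond c/2=17/400: DF=(2074563/2000000 − 17/400·(0.975200+0.935500))/(1+17/400) = 9171/10000 ≈ 0.917100
step 4 [2y] bond c/2=11/800: DF=(7498951/8000000 − 11/800·(0.975200+0.935500+0.917100))/(1+11/800) = 8863/10000 ≈ 0.886300
step 5 [2.5y] bond c/2=13/800: DF=(7573819/8000000 − 13/800·(0.975200+0.935500+0.917100+0.886300))/(1+13/800) = 4361/5000 ≈ 0.872200
step 6 [3y] bond c/2=13/800: DF=(3769213/4000000 − 13/800·(0.975200+0.935500+0.917100+0.886300+0.872200))/(1+13/800) = 8539/10000 ≈ 0.853900
step 7 [3.5y] swap r/2=761/31440: DF=(1 − 761/31440·(0.975200+0.935500+0.917100+0.886300+0.872200+0.853900))/(1+761/31440) = 4239/5000 ≈ 0.847800
step 8 [4y] zero: DF = P = 4209/5000 ≈ 0.841800

1 1/2 1219/1250
2 1 1871/2000
3 3/2 9171/10000
4 2 8863/10000
5 5/2 4361/5000
6 3 8539/10000
7 7/2 4239/5000
8 4 4209/5000
DF(3.5y) = 4239/5000 ≈ 0.847800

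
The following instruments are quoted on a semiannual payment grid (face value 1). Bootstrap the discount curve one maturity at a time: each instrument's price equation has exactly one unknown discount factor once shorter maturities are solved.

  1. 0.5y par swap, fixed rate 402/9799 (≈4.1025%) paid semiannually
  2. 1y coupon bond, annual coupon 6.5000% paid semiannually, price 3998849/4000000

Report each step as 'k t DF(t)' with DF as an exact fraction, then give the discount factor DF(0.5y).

1 1/2 9799/10000
2 1 4687/5000
DF(0.5y) = 9799/10000 ≈ 0.979900

step 1 [0.5y] swap r/2=201/9799: DF=(1 − 201/9799·(0))/(1+201/9799) = 9799/10000 ≈ 0.979900
step 2 [1y] bond c/2=13/400: DF=(3998849/4000000 − 13/400·(0.979900))/(1+13/400) = 4687/5000 ≈ 0.937400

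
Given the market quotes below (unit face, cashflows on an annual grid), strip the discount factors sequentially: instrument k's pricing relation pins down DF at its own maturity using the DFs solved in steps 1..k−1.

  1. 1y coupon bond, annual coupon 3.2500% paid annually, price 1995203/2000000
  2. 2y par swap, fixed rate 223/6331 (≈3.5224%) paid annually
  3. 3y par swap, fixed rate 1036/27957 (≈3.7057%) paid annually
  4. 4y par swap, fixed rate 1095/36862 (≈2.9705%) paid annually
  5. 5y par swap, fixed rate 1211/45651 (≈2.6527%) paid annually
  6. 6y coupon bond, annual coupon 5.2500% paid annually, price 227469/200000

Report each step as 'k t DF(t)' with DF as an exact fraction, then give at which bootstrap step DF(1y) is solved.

step 1 [1y] bond c/1=13/400: DF=(1995203/2000000 − 13/400·(0))/(1+13/400) = 4831/5000 ≈ 0.966200
step 2 [2y] swap r/1=223/6331: DF=(1 − 223/6331·(0.966200))/(1+223/6331) = 9331/10000 ≈ 0.933100
step 3 [3y] swap r/1=1036/27957: DF=(1 − 1036/27957·(0.966200+0.933100))/(1+1036/27957) = 2241/2500 ≈ 0.896400
step 4 [4y] swap r/1=1095/36862: DF=(1 − 1095/36862·(0.966200+0.933100+0.896400))/(1+1095/36862) = 1781/2000 ≈ 0.890500
step 5 [5y] swap r/1=1211/45651: DF=(1 − 1211/45651·(0.966200+0.933100+0.896400+0.890500))/(1+1211/45651) = 8789/10000 ≈ 0.878900
step 6 [6y] bond c/1=21/400: DF=(227469/200000 − 21/400·(0.966200+0.933100+0.896400+0.890500+0.878900))/(1+21/400) = 8529/10000 ≈ 0.852900

1 1 4831/5000
2 2 9331/10000
3 3 2241/2500
4 4 1781/2000
5 5 8789/10000
6 6 8529/10000
DF(1y) is solved at step 1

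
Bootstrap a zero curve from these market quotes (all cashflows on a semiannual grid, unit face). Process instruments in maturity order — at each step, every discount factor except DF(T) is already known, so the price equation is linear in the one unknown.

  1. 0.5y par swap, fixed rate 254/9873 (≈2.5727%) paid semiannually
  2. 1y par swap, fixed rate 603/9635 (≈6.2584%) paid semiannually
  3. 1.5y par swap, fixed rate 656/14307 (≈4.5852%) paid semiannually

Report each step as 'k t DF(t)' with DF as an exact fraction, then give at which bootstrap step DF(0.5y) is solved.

1 1/2 9873/10000
2 1 9397/10000
3 3/2 584/625
DF(0.5y) is solved at step 1

step 1 [0.5y] swap r/2=127/9873: DF=(1 − 127/9873·(0))/(1+127/9873) = 9873/10000 ≈ 0.987300
step 2 [1y] swap r/2=603/19270: DF=(1 − 603/19270·(0.987300))/(1+603/19270) = 9397/10000 ≈ 0.939700
step 3 [1.5y] swap r/2=328/14307: DF=(1 − 328/14307·(0.987300+0.939700))/(1+328/14307) = 584/625 ≈ 0.934400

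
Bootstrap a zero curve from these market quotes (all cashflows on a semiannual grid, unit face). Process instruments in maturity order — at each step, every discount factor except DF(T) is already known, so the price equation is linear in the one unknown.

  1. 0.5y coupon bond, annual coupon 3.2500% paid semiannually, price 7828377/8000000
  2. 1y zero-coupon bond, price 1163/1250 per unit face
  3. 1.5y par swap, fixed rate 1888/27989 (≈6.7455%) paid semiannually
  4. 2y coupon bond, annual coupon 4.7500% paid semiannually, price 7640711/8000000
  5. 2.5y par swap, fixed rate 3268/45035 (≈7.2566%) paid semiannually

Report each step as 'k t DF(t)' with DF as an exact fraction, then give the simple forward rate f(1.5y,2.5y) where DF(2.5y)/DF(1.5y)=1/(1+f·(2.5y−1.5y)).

1 1/2 9629/10000
2 1 1163/1250
3 3/2 566/625
4 2 217/250
5 5/2 4183/5000
f(1.5y,2.5y) = ((566/625)/(4183/5000) − 1)/(1) = 345/4183 ≈ 8.2477%

step 1 [0.5y] bond c/2=13/800: DF=(7828377/8000000 − 13/800·(0))/(1+13/800) = 9629/10000 ≈ 0.962900
step 2 [1y] zero: DF = P = 1163/1250 ≈ 0.930400
step 3 [1.5y] swap r/2=944/27989: DF=(1 − 944/27989·(0.962900+0.930400))/(1+944/27989) = 566/625 ≈ 0.905600
step 4 [2y] bond c/2=19/800: DF=(7640711/8000000 − 19/800·(0.962900+0.930400+0.905600))/(1+19/800) = 217/250 ≈ 0.868000
step 5 [2.5y] swap r/2=1634/45035: DF=(1 − 1634/45035·(0.962900+0.930400+0.905600+0.868000))/(1+1634/45035) = 4183/5000 ≈ 0.836600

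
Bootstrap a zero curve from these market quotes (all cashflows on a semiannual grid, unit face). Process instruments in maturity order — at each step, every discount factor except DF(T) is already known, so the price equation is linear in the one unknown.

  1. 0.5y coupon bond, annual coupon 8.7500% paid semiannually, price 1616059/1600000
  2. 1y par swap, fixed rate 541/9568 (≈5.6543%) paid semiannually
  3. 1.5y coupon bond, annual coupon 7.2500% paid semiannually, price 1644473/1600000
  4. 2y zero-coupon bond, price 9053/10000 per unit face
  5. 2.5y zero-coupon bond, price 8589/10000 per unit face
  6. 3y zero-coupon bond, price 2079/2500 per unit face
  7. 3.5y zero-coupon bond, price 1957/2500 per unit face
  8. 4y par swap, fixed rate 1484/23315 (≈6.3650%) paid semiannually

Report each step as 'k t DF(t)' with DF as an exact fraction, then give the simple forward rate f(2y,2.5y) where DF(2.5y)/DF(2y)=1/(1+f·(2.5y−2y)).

step 1 [0.5y] bond c/2=7/160: DF=(1616059/1600000 − 7/160·(0))/(1+7/160) = 9677/10000 ≈ 0.967700
step 2 [1y] swap r/2=541/19136: DF=(1 − 541/19136·(0.967700))/(1+541/19136) = 9459/10000 ≈ 0.945900
step 3 [1.5y] bond c/2=29/800: DF=(1644473/1600000 − 29/800·(0.967700+0.945900))/(1+29/800) = 9249/10000 ≈ 0.924900
step 4 [2y] zero: DF = P = 9053/10000 ≈ 0.905300
step 5 [2.5y] zero: DF = P = 8589/10000 ≈ 0.858900
step 6 [3y] zero: DF = P = 2079/2500 ≈ 0.831600
step 7 [3.5y] zero: DF = P = 1957/2500 ≈ 0.782800
step 8 [4y] swap r/2=742/23315: DF=(1 − 742/23315·(0.967700+0.945900+0.924900+0.905300+0.858900+0.831600+0.782800))/(1+742/23315) = 3887/5000 ≈ 0.777400

1 1/2 9677/10000
2 1 9459/10000
3 3/2 9249/10000
4 2 9053/10000
5 5/2 8589/10000
6 3 2079/2500
7 7/2 1957/2500
8 4 3887/5000
f(2y,2.5y) = ((9053/10000)/(8589/10000) − 1)/(1/2) = 928/8589 ≈ 10.8045%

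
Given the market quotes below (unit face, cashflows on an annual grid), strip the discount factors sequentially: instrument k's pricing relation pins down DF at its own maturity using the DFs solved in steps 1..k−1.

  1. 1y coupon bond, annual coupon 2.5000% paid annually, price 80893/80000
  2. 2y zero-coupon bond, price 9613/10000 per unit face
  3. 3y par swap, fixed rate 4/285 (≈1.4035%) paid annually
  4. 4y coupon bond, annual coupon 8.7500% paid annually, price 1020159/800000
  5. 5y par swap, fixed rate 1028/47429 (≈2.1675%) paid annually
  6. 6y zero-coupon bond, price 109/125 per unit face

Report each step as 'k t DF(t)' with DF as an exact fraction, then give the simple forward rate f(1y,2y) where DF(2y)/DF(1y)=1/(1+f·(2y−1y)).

step 1 [1y] bond c/1=1/40: DF=(80893/80000 − 1/40·(0))/(1+1/40) = 1973/2000 ≈ 0.986500
step 2 [2y] zero: DF = P = 9613/10000 ≈ 0.961300
step 3 [3y] swap r/1=4/285: DF=(1 − 4/285·(0.986500+0.961300))/(1+4/285) = 1199/1250 ≈ 0.959200
step 4 [4y] bond c/1=7/80: DF=(1020159/800000 − 7/80·(0.986500+0.961300+0.959200))/(1+7/80) = 9387/10000 ≈ 0.938700
step 5 [5y] swap r/1=1028/47429: DF=(1 − 1028/47429·(0.986500+0.961300+0.959200+0.938700))/(1+1028/47429) = 2243/2500 ≈ 0.897200
step 6 [6y] zero: DF = P = 109/125 ≈ 0.872000

1 1 1973/2000
2 2 9613/10000
3 3 1199/1250
4 4 9387/10000
5 5 2243/2500
6 6 109/125
f(1y,2y) = ((1973/2000)/(9613/10000) − 1)/(1) = 252/9613 ≈ 2.6215%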